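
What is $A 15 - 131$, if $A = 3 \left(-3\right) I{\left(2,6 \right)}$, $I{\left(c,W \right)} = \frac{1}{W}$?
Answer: $- \frac{307}{2} \approx -153.5$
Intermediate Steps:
$A = - \frac{3}{2}$ ($A = \frac{3 \left(-3\right)}{6} = \left(-9\right) \frac{1}{6} = - \frac{3}{2} \approx -1.5$)
$A 15 - 131 = \left(- \frac{3}{2}\right) 15 - 131 = - \frac{45}{2} - 131 = - \frac{307}{2}$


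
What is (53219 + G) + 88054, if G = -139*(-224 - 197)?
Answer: 199792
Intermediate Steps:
G = 58519 (G = -139*(-421) = 58519)
(53219 + G) + 88054 = (53219 + 58519) + 88054 = 111738 + 88054 = 199792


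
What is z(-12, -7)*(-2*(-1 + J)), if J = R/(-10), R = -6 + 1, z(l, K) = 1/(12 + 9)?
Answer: 1/21 ≈ 0.047619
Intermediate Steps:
z(l, K) = 1/21
R = -5
J = ½ (J = -5/(-10) = -5*(-⅒) = ½ ≈ 0.50000)
z(-12, -7)*(-2*(-1 + J)) = (-2*(-1 + ½))/21 = (-2*(-½))/21 = (1/21)*1 = 1/21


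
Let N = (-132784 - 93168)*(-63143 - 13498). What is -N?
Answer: -17317187232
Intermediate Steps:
N = 17317187232 (N = -225952*(-76641) = 17317187232)
-N = -1*17317187232 = -17317187232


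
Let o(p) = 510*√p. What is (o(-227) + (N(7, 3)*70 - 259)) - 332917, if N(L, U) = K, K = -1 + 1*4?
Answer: -332966 + 510*I*√227 ≈ -3.3297e+5 + 7683.9*I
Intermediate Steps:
K = 3 (K = -1 + 4 = 3)
N(L, U) = 3
(o(-227) + (N(7, 3)*70 - 259)) - 332917 = (510*√(-227) + (3*70 - 259)) - 332917 = (510*(I*√227) + (210 - 259)) - 332917 = (510*I*√227 - 49) - 332917 = (-49 + 510*I*√227) - 332917 = -332966 + 510*I*√227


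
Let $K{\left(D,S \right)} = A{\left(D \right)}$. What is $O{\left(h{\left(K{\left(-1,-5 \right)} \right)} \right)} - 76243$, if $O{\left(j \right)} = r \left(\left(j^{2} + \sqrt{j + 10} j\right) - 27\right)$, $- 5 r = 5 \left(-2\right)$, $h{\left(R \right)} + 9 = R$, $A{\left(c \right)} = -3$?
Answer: $-76009 - 24 i \sqrt{2} \approx -76009.0 - 33.941 i$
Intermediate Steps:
$K{\left(D,S \right)} = -3$
$h{\left(R \right)} = -9 + R$
$r = 2$ ($r = - \frac{5 \left(-2\right)}{5} = \left(- \frac{1}{5}\right) \left(-10\right) = 2$)
$O{\left(j \right)} = -54 + 2 j^{2} + 2 j \sqrt{10 + j}$ ($O{\left(j \right)} = 2 \left(\left(j^{2} + \sqrt{j + 10} j\right) - 27\right) = 2 \left(\left(j^{2} + \sqrt{10 + j} j\right) - 27\right) = 2 \left(\left(j^{2} + j \sqrt{10 + j}\right) - 27\right) = 2 \left(-27 + j^{2} + j \sqrt{10 + j}\right) = -54 + 2 j^{2} + 2 j \sqrt{10 + j}$)
$O{\left(h{\left(K{\left(-1,-5 \right)} \right)} \right)} - 76243 = \left(-54 + 2 \left(-9 - 3\right)^{2} + 2 \left(-9 - 3\right) \sqrt{10 - 12}\right) - 76243 = \left(-54 + 2 \left(-12\right)^{2} + 2 \left(-12\right) \sqrt{10 - 12}\right) - 76243 = \left(-54 + 2 \cdot 144 + 2 \left(-12\right) \sqrt{-2}\right) - 76243 = \left(-54 + 288 + 2 \left(-12\right) i \sqrt{2}\right) - 76243 = \left(-54 + 288 - 24 i \sqrt{2}\right) - 76243 = \left(234 - 24 i \sqrt{2}\right) - 76243 = -76009 - 24 i \sqrt{2}$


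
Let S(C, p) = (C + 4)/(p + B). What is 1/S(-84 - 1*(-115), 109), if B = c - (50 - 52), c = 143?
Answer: 254/35 ≈ 7.2571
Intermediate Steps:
B = 145 (B = 143 - (50 - 52) = 143 - 1*(-2) = 143 + 2 = 145)
S(C, p) = (4 + C)/(145 + p) (S(C, p) = (C + 4)/(p + 145) = (4 + C)/(145 + p))
1/S(-84 - 1*(-115), 109) = 1/((4 + (-84 - 1*(-115)))/(145 + 109)) = 1/((4 + (-84 + 115))/254) = 1/((4 + 31)/254) = 1/((1/254)*35) = 1/(35/254) = 254/35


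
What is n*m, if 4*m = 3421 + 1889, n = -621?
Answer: -1648755/2 ≈ -8.2438e+5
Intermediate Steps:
m = 2655/2 (m = (3421 + 1889)/4 = (¼)*5310 = 2655/2 ≈ 1327.5)
n*m = -621*2655/2 = -1648755/2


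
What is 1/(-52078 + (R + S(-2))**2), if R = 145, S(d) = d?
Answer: -1/31629 ≈ -3.1617e-5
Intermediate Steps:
1/(-52078 + (R + S(-2))**2) = 1/(-52078 + (145 - 2)**2) = 1/(-52078 + 143**2) = 1/(-52078 + 20449) = 1/(-31629) = -1/31629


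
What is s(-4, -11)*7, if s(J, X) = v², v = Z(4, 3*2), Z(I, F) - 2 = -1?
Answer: 7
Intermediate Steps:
Z(I, F) = 1 (Z(I, F) = 2 - 1 = 1)
v = 1
s(J, X) = 1 (s(J, X) = 1² = 1)
s(-4, -11)*7 = 1*7 = 7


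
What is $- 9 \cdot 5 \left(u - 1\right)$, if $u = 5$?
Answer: $-180$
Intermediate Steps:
$- 9 \cdot 5 \left(u - 1\right) = - 9 \cdot 5 \left(5 - 1\right) = - 9 \cdot 5 \cdot 4 = \left(-9\right) 20 = -180$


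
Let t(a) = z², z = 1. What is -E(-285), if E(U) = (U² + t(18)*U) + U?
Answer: -80655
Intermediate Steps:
t(a) = 1 (t(a) = 1² = 1)
E(U) = U² + 2*U (E(U) = (U² + 1*U) + U = (U² + U) + U = (U + U²) + U = U² + 2*U)
-E(-285) = -(-285)*(2 - 285) = -(-285)*(-283) = -1*80655 = -80655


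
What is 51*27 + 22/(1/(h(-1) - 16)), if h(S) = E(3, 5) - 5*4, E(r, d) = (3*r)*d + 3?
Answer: 1641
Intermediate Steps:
E(r, d) = 3 + 3*d*r (E(r, d) = 3*d*r + 3 = 3 + 3*d*r)
h(S) = 28 (h(S) = (3 + 3*5*3) - 5*4 = (3 + 45) - 20 = 48 - 20 = 28)
51*27 + 22/(1/(h(-1) - 16)) = 51*27 + 22/(1/(28 - 16)) = 1377 + 22/(1/12) = 1377 + 22*12 = 1377 + 264 = 1641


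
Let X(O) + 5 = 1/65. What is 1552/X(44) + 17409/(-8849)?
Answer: -224581909/716769 ≈ -313.33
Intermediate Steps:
X(O) = -324/65 (X(O) = -5 + 1/65 = -324/65)
1552/X(44) + 17409/(-8849) = 1552/(-324/65) + 17409/(-8849) = 1552*(-65/324) + 17409*(-1/8849) = -25220/81 - 17409/8849 = -224581909/716769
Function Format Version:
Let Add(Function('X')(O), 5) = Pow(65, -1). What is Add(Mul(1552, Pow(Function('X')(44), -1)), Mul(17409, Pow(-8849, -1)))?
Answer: Rational(-224581909, 716769) ≈ -313.33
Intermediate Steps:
Function('X')(O) = Rational(-324, 65) (Function('X')(O) = Add(-5, Pow(65, -1)) = Add(-5, Rational(1, 65)) = Rational(-324, 65))
Add(Mul(1552, Pow(Function('X')(44), -1)), Mul(17409, Pow(-8849, -1))) = Add(Mul(1552, Pow(Rational(-324, 65), -1)), Mul(17409, Pow(-8849, -1))) = Add(Mul(1552, Rational(-65, 324)), Mul(17409, Rational(-1, 8849))) = Add(Rational(-25220, 81), Rational(-17409, 8849)) = Rational(-224581909, 716769)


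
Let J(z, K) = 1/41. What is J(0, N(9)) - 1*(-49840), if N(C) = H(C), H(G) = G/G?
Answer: 2043441/41 ≈ 49840.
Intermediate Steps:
H(G) = 1
N(C) = 1
J(z, K) = 1/41
J(0, N(9)) - 1*(-49840) = 1/41 - 1*(-49840) = 1/41 + 49840 = 2043441/41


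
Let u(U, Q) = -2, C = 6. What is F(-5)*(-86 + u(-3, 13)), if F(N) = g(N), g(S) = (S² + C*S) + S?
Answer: 880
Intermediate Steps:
g(S) = S² + 7*S (g(S) = (S² + 6*S) + S = S² + 7*S)
F(N) = N*(7 + N)
F(-5)*(-86 + u(-3, 13)) = (-5*(7 - 5))*(-86 - 2) = -5*2*(-88) = -10*(-88) = 880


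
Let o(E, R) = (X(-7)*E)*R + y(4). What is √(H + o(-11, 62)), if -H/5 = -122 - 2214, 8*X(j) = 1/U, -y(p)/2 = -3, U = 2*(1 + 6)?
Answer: 45*√4522/28 ≈ 108.07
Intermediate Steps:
U = 14 (U = 2*7 = 14)
y(p) = 6 (y(p) = -2*(-3) = 6)
X(j) = 1/112 (X(j) = (⅛)/14 = (⅛)*(1/14) = 1/112)
H = 11680 (H = -5*(-122 - 2214) = -5*(-2336) = 11680)
o(E, R) = 6 + E*R/112 (o(E, R) = (E/112)*R + 6 = E*R/112 + 6 = 6 + E*R/112)
√(H + o(-11, 62)) = √(11680 + (6 + (1/112)*(-11)*62)) = √(11680 + (6 - 341/56)) = √(11680 - 5/56) = √(654075/56) = 45*√4522/28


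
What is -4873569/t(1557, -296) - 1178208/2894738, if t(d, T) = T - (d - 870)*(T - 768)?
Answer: -7484294487849/1057552001968 ≈ -7.0770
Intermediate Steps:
t(d, T) = T - (-870 + d)*(-768 + T)
-4873569/t(1557, -296) - 1178208/2894738 = -4873569/(-668160 + 768*1557 + 871*(-296) - 1*(-296)*1557) - 1178208/2894738 = -4873569/(-668160 + 1195776 - 257816 + 460872) - 1178208*1/2894738 = -4873569/730672 - 589104/1447369 = -7484294487849/1057552001968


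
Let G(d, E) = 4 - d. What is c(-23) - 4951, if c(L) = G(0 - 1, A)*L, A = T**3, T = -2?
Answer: -5066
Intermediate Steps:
A = -8 (A = (-2)**3 = -8)
c(L) = 5*L (c(L) = (4 - (0 - 1))*L = (4 - 1*(-1))*L = (4 + 1)*L = 5*L)
c(-23) - 4951 = 5*(-23) - 4951 = -115 - 4951 = -5066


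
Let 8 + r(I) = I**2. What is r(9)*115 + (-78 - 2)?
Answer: 8315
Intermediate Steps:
r(I) = -8 + I**2
r(9)*115 + (-78 - 2) = (-8 + 9**2)*115 + (-78 - 2) = (-8 + 81)*115 - 80 = 73*115 - 80 = 8395 - 80 = 8315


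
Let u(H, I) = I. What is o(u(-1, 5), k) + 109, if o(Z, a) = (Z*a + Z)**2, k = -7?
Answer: 1009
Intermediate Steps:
o(Z, a) = (Z + Z*a)**2
o(u(-1, 5), k) + 109 = 5**2*(1 - 7)**2 + 109 = 25*(-6)**2 + 109 = 25*36 + 109 = 900 + 109 = 1009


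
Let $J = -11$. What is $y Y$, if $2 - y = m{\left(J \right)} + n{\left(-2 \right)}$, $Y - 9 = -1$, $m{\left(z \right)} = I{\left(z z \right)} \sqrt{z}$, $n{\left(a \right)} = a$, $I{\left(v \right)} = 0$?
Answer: $32$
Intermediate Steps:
$m{\left(z \right)} = 0$ ($m{\left(z \right)} = 0 \sqrt{z} = 0$)
$Y = 8$ ($Y = 9 - 1 = 8$)
$y = 4$ ($y = 2 - \left(0 - 2\right) = 2 - -2 = 2 + 2 = 4$)
$y Y = 4 \cdot 8 = 32$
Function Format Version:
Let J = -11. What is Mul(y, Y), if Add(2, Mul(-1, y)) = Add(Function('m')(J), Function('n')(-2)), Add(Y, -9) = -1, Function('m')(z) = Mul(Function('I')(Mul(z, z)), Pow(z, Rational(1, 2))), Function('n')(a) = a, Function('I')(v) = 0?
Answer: 32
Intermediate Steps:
Function('m')(z) = 0 (Function('m')(z) = Mul(0, Pow(z, Rational(1, 2))) = 0)
Y = 8 (Y = Add(9, -1) = 8)
y = 4 (y = Add(2, Mul(-1, Add(0, -2))) = Add(2, Mul(-1, -2)) = Add(2, 2) = 4)
Mul(y, Y) = Mul(4, 8) = 32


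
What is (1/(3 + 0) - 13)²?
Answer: 1444/9 ≈ 160.44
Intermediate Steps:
(1/(3 + 0) - 13)² = (1/3 - 13)² = (⅓ - 13)² = (-38/3)² = 1444/9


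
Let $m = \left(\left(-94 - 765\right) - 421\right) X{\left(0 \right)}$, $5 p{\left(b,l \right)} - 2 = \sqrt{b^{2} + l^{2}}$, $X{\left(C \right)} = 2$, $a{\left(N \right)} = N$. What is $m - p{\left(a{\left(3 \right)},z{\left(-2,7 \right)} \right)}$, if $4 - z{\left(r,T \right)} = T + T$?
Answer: $- \frac{12802}{5} - \frac{\sqrt{109}}{5} \approx -2562.5$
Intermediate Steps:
$z{\left(r,T \right)} = 4 - 2 T$ ($z{\left(r,T \right)} = 4 - \left(T + T\right) = 4 - 2 T$)
$p{\left(b,l \right)} = \frac{2}{5} + \frac{\sqrt{b^{2} + l^{2}}}{5}$
$m = -2560$ ($m = \left(\left(-94 - 765\right) - 421\right) 2 = \left(-859 - 421\right) 2 = \left(-1280\right) 2 = -2560$)
$m - p{\left(a{\left(3 \right)},z{\left(-2,7 \right)} \right)} = -2560 - \left(\frac{2}{5} + \frac{\sqrt{3^{2} + \left(4 - 14\right)^{2}}}{5}\right) = -2560 - \left(\frac{2}{5} + \frac{\sqrt{9 + \left(4 - 14\right)^{2}}}{5}\right) = -2560 - \left(\frac{2}{5} + \frac{\sqrt{9 + \left(-10\right)^{2}}}{5}\right) = -2560 - \left(\frac{2}{5} + \frac{\sqrt{9 + 100}}{5}\right) = -2560 - \left(\frac{2}{5} + \frac{\sqrt{109}}{5}\right) = - \frac{12802}{5} - \frac{\sqrt{109}}{5}$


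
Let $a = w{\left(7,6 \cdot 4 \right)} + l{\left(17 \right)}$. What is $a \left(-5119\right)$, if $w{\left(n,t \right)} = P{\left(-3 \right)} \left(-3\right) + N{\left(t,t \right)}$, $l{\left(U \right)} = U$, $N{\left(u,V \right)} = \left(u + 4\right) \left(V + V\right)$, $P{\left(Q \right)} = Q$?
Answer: $-7013030$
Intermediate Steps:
$N{\left(u,V \right)} = 2 V \left(4 + u\right)$ ($N{\left(u,V \right)} = \left(4 + u\right) 2 V = 2 V \left(4 + u\right)$)
$w{\left(n,t \right)} = 9 + 2 t \left(4 + t\right)$ ($w{\left(n,t \right)} = \left(-3\right) \left(-3\right) + 2 t \left(4 + t\right) = 9 + 2 t \left(4 + t\right)$)
$a = 1370$ ($a = \left(9 + 2 \cdot 6 \cdot 4 \left(4 + 6 \cdot 4\right)\right) + 17 = \left(9 + 2 \cdot 24 \left(4 + 24\right)\right) + 17 = \left(9 + 2 \cdot 24 \cdot 28\right) + 17 = \left(9 + 1344\right) + 17 = 1353 + 17 = 1370$)
$a \left(-5119\right) = 1370 \left(-5119\right) = -7013030$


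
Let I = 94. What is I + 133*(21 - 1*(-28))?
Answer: 6611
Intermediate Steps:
I + 133*(21 - 1*(-28)) = 94 + 133*(21 - 1*(-28)) = 94 + 133*(21 + 28) = 94 + 133*49 = 94 + 6517 = 6611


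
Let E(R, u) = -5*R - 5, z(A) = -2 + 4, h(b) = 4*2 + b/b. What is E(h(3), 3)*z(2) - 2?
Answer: -102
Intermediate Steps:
h(b) = 9 (h(b) = 8 + 1 = 9)
z(A) = 2
E(R, u) = -5 - 5*R
E(h(3), 3)*z(2) - 2 = (-5 - 5*9)*2 - 2 = (-5 - 45)*2 - 2 = -50*2 - 2 = -100 - 2 = -102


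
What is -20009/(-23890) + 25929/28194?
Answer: 98631463/56129555 ≈ 1.7572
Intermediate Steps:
-20009/(-23890) + 25929/28194 = -20009*(-1/23890) + 25929*(1/28194) = 20009/23890 + 8643/9398 = 98631463/56129555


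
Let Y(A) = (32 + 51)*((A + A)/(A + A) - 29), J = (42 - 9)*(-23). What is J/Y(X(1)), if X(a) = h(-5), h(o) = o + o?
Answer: 759/2324 ≈ 0.32659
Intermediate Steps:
h(o) = 2*o
X(a) = -10 (X(a) = 2*(-5) = -10)
J = -759 (J = 33*(-23) = -759)
Y(A) = -2324 (Y(A) = 83*((2*A)/((2*A)) - 29) = 83*((2*A)*(1/(2*A)) - 29) = 83*(1 - 29) = 83*(-28) = -2324)
J/Y(X(1)) = -759/(-2324) = -759*(-1/2324) = 759/2324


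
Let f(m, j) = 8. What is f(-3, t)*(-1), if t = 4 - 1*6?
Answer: -8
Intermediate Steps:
t = -2 (t = 4 - 6 = -2)
f(-3, t)*(-1) = 8*(-1) = -8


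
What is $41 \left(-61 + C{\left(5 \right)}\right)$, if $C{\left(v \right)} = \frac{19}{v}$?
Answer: $- \frac{11726}{5} \approx -2345.2$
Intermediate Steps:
$41 \left(-61 + C{\left(5 \right)}\right) = 41 \left(-61 + \frac{19}{5}\right) = 41 \left(- \frac{286}{5}\right) = - \frac{11726}{5}$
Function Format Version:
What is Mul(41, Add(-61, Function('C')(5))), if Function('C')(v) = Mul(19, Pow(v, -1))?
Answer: Rational(-11726, 5) ≈ -2345.2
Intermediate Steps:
Mul(41, Add(-61, Function('C')(5))) = Mul(41, Add(-61, Mul(19, Pow(5, -1)))) = Mul(41, Add(-61, Mul(19, Rational(1, 5)))) = Mul(41, Add(-61, Rational(19, 5))) = Mul(41, Rational(-286, 5)) = Rational(-11726, 5)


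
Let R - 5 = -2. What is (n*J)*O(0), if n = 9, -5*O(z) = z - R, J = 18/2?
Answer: 243/5 ≈ 48.600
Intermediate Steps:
R = 3 (R = 5 - 2 = 3)
J = 9 (J = 18*(1/2) = 9)
O(z) = 3/5 - z/5 (O(z) = -(z - 1*3)/5 = -(z - 3)/5 = -(-3 + z)/5 = 3/5 - z/5)
(n*J)*O(0) = (9*9)*(3/5 - 1/5*0) = 81*(3/5 + 0) = 81*(3/5) = 243/5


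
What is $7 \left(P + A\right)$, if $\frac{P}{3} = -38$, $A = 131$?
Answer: $119$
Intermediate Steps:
$P = -114$ ($P = 3 \left(-38\right) = -114$)
$7 \left(P + A\right) = 7 \left(-114 + 131\right) = 7 \cdot 17 = 119$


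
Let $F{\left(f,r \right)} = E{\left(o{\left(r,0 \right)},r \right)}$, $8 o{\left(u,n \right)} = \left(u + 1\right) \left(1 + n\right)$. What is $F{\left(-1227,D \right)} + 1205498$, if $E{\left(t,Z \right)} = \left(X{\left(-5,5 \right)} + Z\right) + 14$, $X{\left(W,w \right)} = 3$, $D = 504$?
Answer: $1206019$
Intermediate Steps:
$o{\left(u,n \right)} = \frac{\left(1 + n\right) \left(1 + u\right)}{8}$ ($o{\left(u,n \right)} = \frac{\left(u + 1\right) \left(1 + n\right)}{8} = \frac{\left(1 + u\right) \left(1 + n\right)}{8} = \frac{\left(1 + n\right) \left(1 + u\right)}{8}$)
$E{\left(t,Z \right)} = 17 + Z$ ($E{\left(t,Z \right)} = \left(3 + Z\right) + 14 = 17 + Z$)
$F{\left(f,r \right)} = 17 + r$
$F{\left(-1227,D \right)} + 1205498 = \left(17 + 504\right) + 1205498 = 521 + 1205498 = 1206019$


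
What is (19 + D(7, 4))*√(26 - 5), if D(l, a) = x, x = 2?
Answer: 21*√21 ≈ 96.234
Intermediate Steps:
D(l, a) = 2
(19 + D(7, 4))*√(26 - 5) = (19 + 2)*√(26 - 5) = 21*√21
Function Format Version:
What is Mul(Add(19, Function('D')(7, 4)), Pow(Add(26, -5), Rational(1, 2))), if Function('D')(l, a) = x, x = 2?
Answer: Mul(21, Pow(21, Rational(1, 2))) ≈ 96.234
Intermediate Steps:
Function('D')(l, a) = 2
Mul(Add(19, Function('D')(7, 4)), Pow(Add(26, -5), Rational(1, 2))) = Mul(Add(19, 2), Pow(Add(26, -5), Rational(1, 2))) = Mul(21, Pow(21, Rational(1, 2)))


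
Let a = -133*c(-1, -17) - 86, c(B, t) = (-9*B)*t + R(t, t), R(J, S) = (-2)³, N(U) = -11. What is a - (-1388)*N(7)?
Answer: 6059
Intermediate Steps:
R(J, S) = -8
c(B, t) = -8 - 9*B*t (c(B, t) = (-9*B)*t - 8 = -9*B*t - 8 = -8 - 9*B*t)
a = 21327 (a = -133*(-8 - 9*(-1)*(-17)) - 86 = -133*(-8 - 153) - 86 = -133*(-161) - 86 = 21413 - 86 = 21327)
a - (-1388)*N(7) = 21327 - (-1388)*(-11) = 21327 - 1*15268 = 21327 - 15268 = 6059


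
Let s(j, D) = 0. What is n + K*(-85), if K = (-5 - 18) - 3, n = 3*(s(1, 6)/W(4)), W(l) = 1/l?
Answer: 2210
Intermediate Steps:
n = 0 (n = 3*(0/(1/4)) = 3*(0/(¼)) = 3*(0*4) = 3*0 = 0)
K = -26 (K = -23 - 3 = -26)
n + K*(-85) = 0 - 26*(-85) = 0 + 2210 = 2210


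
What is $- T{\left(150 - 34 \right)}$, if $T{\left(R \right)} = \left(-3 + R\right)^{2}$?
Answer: $-12769$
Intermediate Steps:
$- T{\left(150 - 34 \right)} = - \left(-3 + \left(150 - 34\right)\right)^{2} = - \left(-3 + 116\right)^{2} = - 113^{2} = \left(-1\right) 12769 = -12769$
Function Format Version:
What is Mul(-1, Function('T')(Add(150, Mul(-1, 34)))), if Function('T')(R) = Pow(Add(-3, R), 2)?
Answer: -12769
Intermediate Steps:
Mul(-1, Function('T')(Add(150, Mul(-1, 34)))) = Mul(-1, Pow(Add(-3, Add(150, Mul(-1, 34))), 2)) = Mul(-1, Pow(Add(-3, Add(150, -34)), 2)) = Mul(-1, Pow(Add(-3, 116), 2)) = Mul(-1, Pow(113, 2)) = Mul(-1, 12769) = -12769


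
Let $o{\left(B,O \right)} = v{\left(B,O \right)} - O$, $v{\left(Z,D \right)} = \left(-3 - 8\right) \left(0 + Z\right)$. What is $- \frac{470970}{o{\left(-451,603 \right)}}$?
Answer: $- \frac{235485}{2179} \approx -108.07$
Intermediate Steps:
$v{\left(Z,D \right)} = - 11 Z$
$o{\left(B,O \right)} = - O - 11 B$ ($o{\left(B,O \right)} = - 11 B - O = - O - 11 B$)
$- \frac{470970}{o{\left(-451,603 \right)}} = - \frac{470970}{\left(-1\right) 603 - -4961} = - \frac{470970}{-603 + 4961} = - \frac{470970}{4358} = \left(-470970\right) \frac{1}{4358} = - \frac{235485}{2179}$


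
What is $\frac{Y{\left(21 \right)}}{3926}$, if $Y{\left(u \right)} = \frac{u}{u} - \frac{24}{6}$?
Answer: $- \frac{3}{3926} \approx -0.00076414$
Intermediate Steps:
$Y{\left(u \right)} = -3$ ($Y{\left(u \right)} = 1 - 4 = -3$)
$\frac{Y{\left(21 \right)}}{3926} = - \frac{3}{3926}$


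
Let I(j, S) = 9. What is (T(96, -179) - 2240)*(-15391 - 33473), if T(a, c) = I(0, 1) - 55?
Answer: 111703104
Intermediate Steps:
T(a, c) = -46 (T(a, c) = 9 - 55 = -46)
(T(96, -179) - 2240)*(-15391 - 33473) = (-46 - 2240)*(-15391 - 33473) = -2286*(-48864) = 111703104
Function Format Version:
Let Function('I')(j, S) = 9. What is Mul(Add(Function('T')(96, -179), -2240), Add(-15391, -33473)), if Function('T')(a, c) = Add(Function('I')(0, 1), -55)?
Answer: 111703104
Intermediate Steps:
Function('T')(a, c) = -46 (Function('T')(a, c) = Add(9, -55) = -46)
Mul(Add(Function('T')(96, -179), -2240), Add(-15391, -33473)) = Mul(Add(-46, -2240), Add(-15391, -33473)) = Mul(-2286, -48864) = 111703104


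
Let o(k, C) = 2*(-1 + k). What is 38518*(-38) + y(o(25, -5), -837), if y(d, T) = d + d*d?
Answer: -1461332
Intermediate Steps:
o(k, C) = -2 + 2*k
y(d, T) = d + d²
38518*(-38) + y(o(25, -5), -837) = 38518*(-38) + (-2 + 2*25)*(1 + (-2 + 2*25)) = -1463684 + (-2 + 50)*(1 + (-2 + 50)) = -1463684 + 48*(1 + 48) = -1463684 + 48*49 = -1463684 + 2352 = -1461332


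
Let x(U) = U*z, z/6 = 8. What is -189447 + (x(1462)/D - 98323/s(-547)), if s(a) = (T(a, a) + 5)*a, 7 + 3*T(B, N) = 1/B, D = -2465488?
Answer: -127671564028758/674156875 ≈ -1.8938e+5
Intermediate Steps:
z = 48 (z = 6*8 = 48)
T(B, N) = -7/3 + 1/(3*B)
s(a) = a*(5 + (1 - 7*a)/(3*a)) (s(a) = ((1 - 7*a)/(3*a) + 5)*a = (5 + (1 - 7*a)/(3*a))*a = a*(5 + (1 - 7*a)/(3*a)))
x(U) = 48*U (x(U) = U*48 = 48*U)
-189447 + (x(1462)/D - 98323/s(-547)) = -189447 + ((48*1462)/(-2465488) - 98323/(⅓ + (8/3)*(-547))) = -189447 + (70176*(-1/2465488) - 98323/(⅓ - 4376/3)) = -189447 + (-4386/154093 - 98323/(-4375/3)) = -189447 + (-4386/154093 - 98323*(-3/4375)) = -189447 + (-4386/154093 + 294969/4375) = -189447 + 45433469367/674156875 = -127671564028758/674156875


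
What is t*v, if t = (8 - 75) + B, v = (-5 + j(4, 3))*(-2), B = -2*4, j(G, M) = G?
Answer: -150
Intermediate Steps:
B = -8
v = 2 (v = (-5 + 4)*(-2) = -1*(-2) = 2)
t = -75 (t = (8 - 75) - 8 = -67 - 8 = -75)
t*v = -75*2 = -150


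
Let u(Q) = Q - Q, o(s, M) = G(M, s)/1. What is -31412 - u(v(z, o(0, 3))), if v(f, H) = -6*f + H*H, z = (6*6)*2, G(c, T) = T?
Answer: -31412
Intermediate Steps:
o(s, M) = s (o(s, M) = s/1 = s*1 = s)
z = 72 (z = 36*2 = 72)
v(f, H) = H² - 6*f (v(f, H) = -6*f + H² = H² - 6*f)
u(Q) = 0
-31412 - u(v(z, o(0, 3))) = -31412 - 1*0 = -31412 + 0 = -31412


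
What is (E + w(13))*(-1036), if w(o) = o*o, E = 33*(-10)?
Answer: 166796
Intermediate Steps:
E = -330
w(o) = o**2
(E + w(13))*(-1036) = (-330 + 13**2)*(-1036) = (-330 + 169)*(-1036) = -161*(-1036) = 166796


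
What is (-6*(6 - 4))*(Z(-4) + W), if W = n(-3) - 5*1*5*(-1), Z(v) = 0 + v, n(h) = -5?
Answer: -192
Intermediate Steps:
Z(v) = v
W = 20 (W = -5 - 5*1*5*(-1) = -5 - 25*(-1) = -5 - 5*(-5) = -5 + 25 = 20)
(-6*(6 - 4))*(Z(-4) + W) = (-6*(6 - 4))*(-4 + 20) = -6*2*16 = -12*16 = -192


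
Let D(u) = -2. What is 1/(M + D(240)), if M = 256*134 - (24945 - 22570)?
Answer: 1/31927 ≈ 3.1321e-5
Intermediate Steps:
M = 31929 (M = 34304 - 1*2375 = 34304 - 2375 = 31929)
1/(M + D(240)) = 1/(31929 - 2) = 1/31927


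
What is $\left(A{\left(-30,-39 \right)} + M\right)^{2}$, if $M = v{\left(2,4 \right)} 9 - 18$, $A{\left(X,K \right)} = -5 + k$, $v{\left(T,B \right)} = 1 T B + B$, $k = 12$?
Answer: $9409$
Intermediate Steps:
$v{\left(T,B \right)} = B + B T$ ($v{\left(T,B \right)} = T B + B = B T + B = B + B T$)
$A{\left(X,K \right)} = 7$ ($A{\left(X,K \right)} = -5 + 12 = 7$)
$M = 90$ ($M = 4 \left(1 + 2\right) 9 - 18 = 4 \cdot 3 \cdot 9 - 18 = 12 \cdot 9 - 18 = 108 - 18 = 90$)
$\left(A{\left(-30,-39 \right)} + M\right)^{2} = \left(7 + 90\right)^{2} = 97^{2} = 9409$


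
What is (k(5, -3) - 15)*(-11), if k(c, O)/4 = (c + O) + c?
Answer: -143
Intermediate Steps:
k(c, O) = 4*O + 8*c (k(c, O) = 4*((c + O) + c) = 4*((O + c) + c) = 4*(O + 2*c) = 4*O + 8*c)
(k(5, -3) - 15)*(-11) = ((4*(-3) + 8*5) - 15)*(-11) = ((-12 + 40) - 15)*(-11) = (28 - 15)*(-11) = 13*(-11) = -143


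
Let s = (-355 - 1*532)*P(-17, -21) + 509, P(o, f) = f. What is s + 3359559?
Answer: 3378695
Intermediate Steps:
s = 19136 (s = (-355 - 1*532)*(-21) + 509 = (-355 - 532)*(-21) + 509 = -887*(-21) + 509 = 18627 + 509 = 19136)
s + 3359559 = 19136 + 3359559 = 3378695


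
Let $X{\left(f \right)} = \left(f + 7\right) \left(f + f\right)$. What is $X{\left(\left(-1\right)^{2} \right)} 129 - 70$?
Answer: $1994$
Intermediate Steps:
$X{\left(f \right)} = 2 f \left(7 + f\right)$ ($X{\left(f \right)} = \left(7 + f\right) 2 f = 2 f \left(7 + f\right)$)
$X{\left(\left(-1\right)^{2} \right)} 129 - 70 = 2 \left(-1\right)^{2} \left(7 + \left(-1\right)^{2}\right) 129 - 70 = 2 \cdot 1 \left(7 + 1\right) 129 - 70 = 2 \cdot 1 \cdot 8 \cdot 129 - 70 = 16 \cdot 129 - 70 = 2064 - 70 = 1994$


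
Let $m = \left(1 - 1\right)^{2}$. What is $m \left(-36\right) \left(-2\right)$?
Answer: $0$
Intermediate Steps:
$m = 0$ ($m = 0^{2} = 0$)
$m \left(-36\right) \left(-2\right) = 0 \left(-36\right) \left(-2\right) = 0 \left(-2\right) = 0$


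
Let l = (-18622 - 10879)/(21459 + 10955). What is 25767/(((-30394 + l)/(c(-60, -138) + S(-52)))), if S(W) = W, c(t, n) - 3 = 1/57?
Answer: 40910712528/985220617 ≈ 41.524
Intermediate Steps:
c(t, n) = 172/57 (c(t, n) = 3 + 1/57 = 172/57)
l = -29501/32414 ≈ -0.91013
25767/(((-30394 + l)/(c(-60, -138) + S(-52)))) = 25767/(((-30394 - 29501/32414)/(172/57 - 52))) = 25767/((-985220617/(32414*(-2792/57)))) = 25767/((-985220617/32414*(-57/2792))) = 25767/(2955661851/4763152) = 25767*(4763152/2955661851) = 40910712528/985220617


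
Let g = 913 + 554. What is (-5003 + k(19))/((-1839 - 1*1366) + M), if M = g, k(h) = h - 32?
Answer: 228/79 ≈ 2.8861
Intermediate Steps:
k(h) = -32 + h
g = 1467
M = 1467
(-5003 + k(19))/((-1839 - 1*1366) + M) = (-5003 + (-32 + 19))/((-1839 - 1*1366) + 1467) = (-5003 - 13)/((-1839 - 1366) + 1467) = -5016/(-3205 + 1467) = -5016/(-1738) = -5016*(-1/1738) = 228/79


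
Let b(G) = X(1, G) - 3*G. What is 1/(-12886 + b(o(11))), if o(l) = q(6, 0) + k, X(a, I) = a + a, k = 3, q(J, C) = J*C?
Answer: -1/12893 ≈ -7.7561e-5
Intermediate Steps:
q(J, C) = C*J
X(a, I) = 2*a
o(l) = 3 (o(l) = 0*6 + 3 = 0 + 3 = 3)
b(G) = 2 - 3*G (b(G) = 2*1 - 3*G = 2 - 3*G)
1/(-12886 + b(o(11))) = 1/(-12886 + (2 - 3*3)) = 1/(-12886 + (2 - 9)) = 1/(-12886 - 7) = 1/(-12893) = -1/12893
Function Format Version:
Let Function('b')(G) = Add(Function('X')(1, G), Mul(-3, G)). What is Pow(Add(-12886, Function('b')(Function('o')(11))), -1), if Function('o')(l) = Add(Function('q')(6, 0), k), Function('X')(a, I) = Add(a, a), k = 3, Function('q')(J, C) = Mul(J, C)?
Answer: Rational(-1, 12893) ≈ -7.7561e-5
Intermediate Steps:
Function('q')(J, C) = Mul(C, J)
Function('X')(a, I) = Mul(2, a)
Function('o')(l) = 3 (Function('o')(l) = Add(Mul(0, 6), 3) = Add(0, 3) = 3)
Function('b')(G) = Add(2, Mul(-3, G)) (Function('b')(G) = Add(Mul(2, 1), Mul(-3, G)) = Add(2, Mul(-3, G)))
Pow(Add(-12886, Function('b')(Function('o')(11))), -1) = Pow(Add(-12886, Add(2, Mul(-3, 3))), -1) = Pow(Add(-12886, Add(2, -9)), -1) = Pow(Add(-12886, -7), -1) = Pow(-12893, -1) = Rational(-1, 12893)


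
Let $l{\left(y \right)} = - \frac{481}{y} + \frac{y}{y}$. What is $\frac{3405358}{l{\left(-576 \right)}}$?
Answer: $\frac{1961486208}{1057} \approx 1.8557 \cdot 10^{6}$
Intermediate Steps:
$l{\left(y \right)} = 1 - \frac{481}{y}$ ($l{\left(y \right)} = - \frac{481}{y} + 1 = 1 - \frac{481}{y}$)
$\frac{3405358}{l{\left(-576 \right)}} = \frac{3405358}{\frac{1}{-576} \left(-481 - 576\right)} = \frac{3405358}{\left(- \frac{1}{576}\right) \left(-1057\right)} = \frac{3405358}{\frac{1057}{576}} = 3405358 \cdot \frac{576}{1057} = \frac{1961486208}{1057}$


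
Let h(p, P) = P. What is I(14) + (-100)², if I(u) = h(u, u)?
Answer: 10014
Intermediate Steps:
I(u) = u
I(14) + (-100)² = 14 + (-100)² = 14 + 10000 = 10014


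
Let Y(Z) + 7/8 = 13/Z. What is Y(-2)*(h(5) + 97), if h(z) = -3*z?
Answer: -2419/4 ≈ -604.75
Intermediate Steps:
Y(Z) = -7/8 + 13/Z
Y(-2)*(h(5) + 97) = (-7/8 + 13/(-2))*(-3*5 + 97) = (-7/8 + 13*(-½))*(-15 + 97) = (-7/8 - 13/2)*82 = -59/8*82 = -2419/4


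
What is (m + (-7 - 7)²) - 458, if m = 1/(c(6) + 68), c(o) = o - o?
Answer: -17815/68 ≈ -261.99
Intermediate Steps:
c(o) = 0
m = 1/68 (m = 1/(0 + 68) = 1/68 ≈ 0.014706)
(m + (-7 - 7)²) - 458 = (1/68 + (-7 - 7)²) - 458 = (1/68 + (-14)²) - 458 = (1/68 + 196) - 458 = 13329/68 - 458 = -17815/68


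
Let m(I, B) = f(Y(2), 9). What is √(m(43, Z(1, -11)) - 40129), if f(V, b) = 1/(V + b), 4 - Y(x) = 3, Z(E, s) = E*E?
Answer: I*√4012890/10 ≈ 200.32*I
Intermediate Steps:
Z(E, s) = E²
Y(x) = 1 (Y(x) = 4 - 1*3 = 4 - 3 = 1)
m(I, B) = ⅒ (m(I, B) = 1/(1 + 9) = 1/10 = ⅒)
√(m(43, Z(1, -11)) - 40129) = √(⅒ - 40129) = √(-401289/10) = I*√4012890/10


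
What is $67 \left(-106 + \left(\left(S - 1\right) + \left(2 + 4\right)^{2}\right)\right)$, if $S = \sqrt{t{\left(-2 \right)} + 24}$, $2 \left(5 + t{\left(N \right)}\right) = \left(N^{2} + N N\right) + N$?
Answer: $-4757 + 67 \sqrt{22} \approx -4442.7$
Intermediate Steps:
$t{\left(N \right)} = -5 + N^{2} + \frac{N}{2}$ ($t{\left(N \right)} = -5 + \frac{\left(N^{2} + N N\right) + N}{2} = -5 + \frac{\left(N^{2} + N^{2}\right) + N}{2} = -5 + \frac{2 N^{2} + N}{2} = -5 + \frac{N + 2 N^{2}}{2} = -5 + \left(N^{2} + \frac{N}{2}\right) = -5 + N^{2} + \frac{N}{2}$)
$S = \sqrt{22}$ ($S = \sqrt{\left(-5 + \left(-2\right)^{2} + \frac{1}{2} \left(-2\right)\right) + 24} = \sqrt{\left(-5 + 4 - 1\right) + 24} = \sqrt{-2 + 24} = \sqrt{22} \approx 4.6904$)
$67 \left(-106 + \left(\left(S - 1\right) + \left(2 + 4\right)^{2}\right)\right) = 67 \left(-106 - \left(1 - \sqrt{22} - \left(2 + 4\right)^{2}\right)\right) = 67 \left(-106 - \left(1 - 36 - \sqrt{22}\right)\right) = 67 \left(-106 + \left(\left(-1 + \sqrt{22}\right) + 36\right)\right) = 67 \left(-106 + \left(35 + \sqrt{22}\right)\right) = 67 \left(-71 + \sqrt{22}\right) = -4757 + 67 \sqrt{22}$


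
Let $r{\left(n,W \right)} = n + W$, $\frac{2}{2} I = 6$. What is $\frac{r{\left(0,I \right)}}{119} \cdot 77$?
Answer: $\frac{66}{17} \approx 3.8824$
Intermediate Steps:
$I = 6$
$r{\left(n,W \right)} = W + n$
$\frac{r{\left(0,I \right)}}{119} \cdot 77 = \frac{6 + 0}{119} \cdot 77 = 6 \cdot \frac{1}{119} \cdot 77 = \frac{6}{119} \cdot 77 = \frac{66}{17}$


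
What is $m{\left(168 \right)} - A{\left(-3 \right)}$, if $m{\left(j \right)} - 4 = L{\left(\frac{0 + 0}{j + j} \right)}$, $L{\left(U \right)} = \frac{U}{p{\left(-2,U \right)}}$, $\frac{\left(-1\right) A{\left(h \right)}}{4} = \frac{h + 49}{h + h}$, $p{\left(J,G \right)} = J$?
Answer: $- \frac{80}{3} \approx -26.667$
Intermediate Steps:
$A{\left(h \right)} = - \frac{2 \left(49 + h\right)}{h}$ ($A{\left(h \right)} = - 4 \frac{h + 49}{h + h} = - 4 \frac{49 + h}{2 h} = - \frac{2 \left(49 + h\right)}{h}$)
$L{\left(U \right)} = - \frac{U}{2}$ ($L{\left(U \right)} = \frac{U}{-2} = U \left(- \frac{1}{2}\right) = - \frac{U}{2}$)
$m{\left(j \right)} = 4$ ($m{\left(j \right)} = 4 - \frac{\left(0 + 0\right) \frac{1}{j + j}}{2} = 4 - \frac{0 \frac{1}{2 j}}{2} = 4 - 0 = 4 + 0 = 4$)
$m{\left(168 \right)} - A{\left(-3 \right)} = 4 - \left(-2 - \frac{98}{-3}\right) = 4 - \left(-2 - - \frac{98}{3}\right) = 4 - \left(-2 + \frac{98}{3}\right) = 4 - \frac{92}{3} = - \frac{80}{3}$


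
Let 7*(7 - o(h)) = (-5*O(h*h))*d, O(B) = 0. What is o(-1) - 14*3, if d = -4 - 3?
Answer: -35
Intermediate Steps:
d = -7
o(h) = 7 (o(h) = 7 - (-5*0)*(-7)/7 = 7 - 0*(-7) = 7 - ⅐*0 = 7 + 0 = 7)
o(-1) - 14*3 = 7 - 14*3 = 7 - 42 = -35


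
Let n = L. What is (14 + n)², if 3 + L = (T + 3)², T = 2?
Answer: 1296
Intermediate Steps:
L = 22 (L = -3 + (2 + 3)² = -3 + 5² = -3 + 25 = 22)
n = 22
(14 + n)² = (14 + 22)² = 36² = 1296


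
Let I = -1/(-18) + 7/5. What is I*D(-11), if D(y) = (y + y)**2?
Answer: 31702/45 ≈ 704.49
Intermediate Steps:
I = 131/90 (I = -1*(-1/18) + 7*(1/5) = 1/18 + 7/5 = 131/90 ≈ 1.4556)
D(y) = 4*y**2 (D(y) = (2*y)**2 = 4*y**2)
I*D(-11) = 131*(4*(-11)**2)/90 = 131*(4*121)/90 = (131/90)*484 = 31702/45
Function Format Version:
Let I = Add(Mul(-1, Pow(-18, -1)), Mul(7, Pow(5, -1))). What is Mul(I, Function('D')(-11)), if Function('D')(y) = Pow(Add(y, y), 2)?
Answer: Rational(31702, 45) ≈ 704.49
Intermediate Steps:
I = Rational(131, 90) (I = Add(Mul(-1, Rational(-1, 18)), Mul(7, Rational(1, 5))) = Add(Rational(1, 18), Rational(7, 5)) = Rational(131, 90) ≈ 1.4556)
Function('D')(y) = Mul(4, Pow(y, 2)) (Function('D')(y) = Pow(Mul(2, y), 2) = Mul(4, Pow(y, 2)))
Mul(I, Function('D')(-11)) = Mul(Rational(131, 90), Mul(4, Pow(-11, 2))) = Mul(Rational(131, 90), Mul(4, 121)) = Mul(Rational(131, 90), 484) = Rational(31702, 45)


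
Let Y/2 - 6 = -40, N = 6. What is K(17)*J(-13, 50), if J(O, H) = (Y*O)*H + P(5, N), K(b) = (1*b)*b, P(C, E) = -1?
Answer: 12773511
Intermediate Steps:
K(b) = b² (K(b) = b*b = b²)
Y = -68 (Y = 12 + 2*(-40) = 12 - 80 = -68)
J(O, H) = -1 - 68*H*O (J(O, H) = (-68*O)*H - 1 = -68*H*O - 1 = -1 - 68*H*O)
K(17)*J(-13, 50) = 17²*(-1 - 68*50*(-13)) = 289*(-1 + 44200) = 289*44199 = 12773511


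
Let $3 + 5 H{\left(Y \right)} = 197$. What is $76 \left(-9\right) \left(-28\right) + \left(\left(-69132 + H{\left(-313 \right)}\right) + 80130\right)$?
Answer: $\frac{150944}{5} \approx 30189.0$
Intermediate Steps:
$H{\left(Y \right)} = \frac{194}{5}$ ($H{\left(Y \right)} = - \frac{3}{5} + \frac{1}{5} \cdot 197 = - \frac{3}{5} + \frac{197}{5} = \frac{194}{5}$)
$76 \left(-9\right) \left(-28\right) + \left(\left(-69132 + H{\left(-313 \right)}\right) + 80130\right) = 76 \left(-9\right) \left(-28\right) + \left(\left(-69132 + \frac{194}{5}\right) + 80130\right) = \left(-684\right) \left(-28\right) + \left(- \frac{345466}{5} + 80130\right) = 19152 + \frac{55184}{5} = \frac{150944}{5}$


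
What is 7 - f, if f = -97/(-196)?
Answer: 1275/196 ≈ 6.5051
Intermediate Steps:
f = 97/196 (f = -97*(-1/196) = 97/196 ≈ 0.49490)
7 - f = 7 - 1*97/196 = 7 - 97/196 = 1275/196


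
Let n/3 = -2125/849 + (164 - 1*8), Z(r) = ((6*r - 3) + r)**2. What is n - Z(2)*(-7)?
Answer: 370020/283 ≈ 1307.5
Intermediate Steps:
Z(r) = (-3 + 7*r)**2 (Z(r) = ((-3 + 6*r) + r)**2 = (-3 + 7*r)**2)
n = 130319/283 (n = 3*(-2125/849 + (164 - 1*8)) = 3*(-2125*1/849 + (164 - 8)) = 3*(-2125/849 + 156) = 3*(130319/849) = 130319/283 ≈ 460.49)
n - Z(2)*(-7) = 130319/283 - (-3 + 7*2)**2*(-7) = 130319/283 - (-3 + 14)**2*(-7) = 130319/283 - 1*11**2*(-7) = 130319/283 - 1*121*(-7) = 130319/283 - 121*(-7) = 130319/283 + 847 = 370020/283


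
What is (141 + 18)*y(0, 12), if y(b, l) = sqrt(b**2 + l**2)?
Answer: 1908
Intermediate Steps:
(141 + 18)*y(0, 12) = (141 + 18)*sqrt(0**2 + 12**2) = 159*sqrt(0 + 144) = 159*sqrt(144) = 159*12 = 1908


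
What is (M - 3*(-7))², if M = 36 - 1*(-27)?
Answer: 7056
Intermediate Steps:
M = 63 (M = 36 + 27 = 63)
(M - 3*(-7))² = (63 - 3*(-7))² = (63 + 21)² = 84² = 7056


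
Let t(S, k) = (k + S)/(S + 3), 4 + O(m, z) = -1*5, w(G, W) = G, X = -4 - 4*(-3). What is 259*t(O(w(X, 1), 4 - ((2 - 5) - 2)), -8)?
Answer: 4403/6 ≈ 733.83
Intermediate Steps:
X = 8 (X = -4 + 12 = 8)
O(m, z) = -9 (O(m, z) = -4 - 1*5 = -4 - 5 = -9)
t(S, k) = (S + k)/(3 + S)
259*t(O(w(X, 1), 4 - ((2 - 5) - 2)), -8) = 259*((-9 - 8)/(3 - 9)) = 259*(-17/(-6)) = 259*(-⅙*(-17)) = 259*(17/6) = 4403/6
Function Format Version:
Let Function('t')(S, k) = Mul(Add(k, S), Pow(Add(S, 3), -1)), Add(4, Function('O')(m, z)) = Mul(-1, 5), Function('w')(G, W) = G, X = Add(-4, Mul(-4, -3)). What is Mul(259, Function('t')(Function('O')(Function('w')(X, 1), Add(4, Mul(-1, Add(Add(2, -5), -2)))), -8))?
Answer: Rational(4403, 6) ≈ 733.83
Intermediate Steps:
X = 8 (X = Add(-4, 12) = 8)
Function('O')(m, z) = -9 (Function('O')(m, z) = Add(-4, Mul(-1, 5)) = Add(-4, -5) = -9)
Function('t')(S, k) = Mul(Pow(Add(3, S), -1), Add(S, k)) (Function('t')(S, k) = Mul(Add(S, k), Pow(Add(3, S), -1)) = Mul(Pow(Add(3, S), -1), Add(S, k)))
Mul(259, Function('t')(Function('O')(Function('w')(X, 1), Add(4, Mul(-1, Add(Add(2, -5), -2)))), -8)) = Mul(259, Mul(Pow(Add(3, -9), -1), Add(-9, -8))) = Mul(259, Mul(Pow(-6, -1), -17)) = Mul(259, Mul(Rational(-1, 6), -17)) = Mul(259, Rational(17, 6)) = Rational(4403, 6)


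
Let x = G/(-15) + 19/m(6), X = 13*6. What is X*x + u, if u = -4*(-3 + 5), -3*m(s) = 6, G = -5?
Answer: -723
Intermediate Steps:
m(s) = -2 (m(s) = -1/3*6 = -2)
X = 78
u = -8 (u = -4*2 = -8)
x = -55/6 (x = -5/(-15) + 19/(-2) = -5*(-1/15) + 19*(-1/2) = 1/3 - 19/2 = -55/6 ≈ -9.1667)
X*x + u = 78*(-55/6) - 8 = -715 - 8 = -723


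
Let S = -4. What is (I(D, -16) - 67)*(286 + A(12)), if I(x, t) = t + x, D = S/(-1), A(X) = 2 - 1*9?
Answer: -22041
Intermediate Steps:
A(X) = -7 (A(X) = 2 - 9 = -7)
D = 4 (D = -4/(-1) = -4*(-1) = 4)
(I(D, -16) - 67)*(286 + A(12)) = ((-16 + 4) - 67)*(286 - 7) = (-12 - 67)*279 = -79*279 = -22041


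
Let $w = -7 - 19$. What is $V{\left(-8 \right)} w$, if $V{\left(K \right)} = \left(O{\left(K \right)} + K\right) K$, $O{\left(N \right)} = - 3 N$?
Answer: $3328$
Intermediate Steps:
$V{\left(K \right)} = - 2 K^{2}$ ($V{\left(K \right)} = \left(- 3 K + K\right) K = - 2 K K = - 2 K^{2}$)
$w = -26$ ($w = -7 - 19 = -26$)
$V{\left(-8 \right)} w = - 2 \left(-8\right)^{2} \left(-26\right) = \left(-2\right) 64 \left(-26\right) = \left(-128\right) \left(-26\right) = 3328$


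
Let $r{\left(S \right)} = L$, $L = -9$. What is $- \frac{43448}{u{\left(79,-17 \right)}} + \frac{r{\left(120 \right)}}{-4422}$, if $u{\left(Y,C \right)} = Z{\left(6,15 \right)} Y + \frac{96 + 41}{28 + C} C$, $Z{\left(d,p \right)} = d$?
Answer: $- \frac{704457217}{4252490} \approx -165.66$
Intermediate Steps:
$r{\left(S \right)} = -9$
$u{\left(Y,C \right)} = 6 Y + \frac{137 C}{28 + C}$ ($u{\left(Y,C \right)} = 6 Y + \frac{96 + 41}{28 + C} C = 6 Y + \frac{137}{28 + C} C = 6 Y + \frac{137 C}{28 + C}$)
$- \frac{43448}{u{\left(79,-17 \right)}} + \frac{r{\left(120 \right)}}{-4422} = - \frac{43448}{\frac{1}{28 - 17} \left(137 \left(-17\right) + 168 \cdot 79 + 6 \left(-17\right) 79\right)} - \frac{9}{-4422} = - \frac{43448}{\frac{1}{11} \left(-2329 + 13272 - 8058\right)} - - \frac{3}{1474} = - \frac{43448}{\frac{1}{11} \cdot 2885} + \frac{3}{1474} = - \frac{43448}{\frac{2885}{11}} + \frac{3}{1474} = \left(-43448\right) \frac{11}{2885} + \frac{3}{1474} = - \frac{477928}{2885} + \frac{3}{1474} = - \frac{704457217}{4252490}$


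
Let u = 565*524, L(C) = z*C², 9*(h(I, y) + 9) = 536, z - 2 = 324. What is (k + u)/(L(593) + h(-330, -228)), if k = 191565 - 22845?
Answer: 4183020/1031738621 ≈ 0.0040543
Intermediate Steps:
z = 326 (z = 2 + 324 = 326)
h(I, y) = 455/9 (h(I, y) = -9 + (⅑)*536 = -9 + 536/9 = 455/9)
k = 168720
L(C) = 326*C²
u = 296060
(k + u)/(L(593) + h(-330, -228)) = (168720 + 296060)/(326*593² + 455/9) = 464780/(326*351649 + 455/9) = 464780/(114637574 + 455/9) = 464780/(1031738621/9) = 464780*(9/1031738621) = 4183020/1031738621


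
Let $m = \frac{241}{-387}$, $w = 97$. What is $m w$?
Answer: $- \frac{23377}{387} \approx -60.406$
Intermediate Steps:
$m = - \frac{241}{387}$ ($m = 241 \left(- \frac{1}{387}\right) = - \frac{241}{387} \approx -0.62274$)
$m w = \left(- \frac{241}{387}\right) 97 = - \frac{23377}{387}$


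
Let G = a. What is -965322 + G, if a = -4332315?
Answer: -5297637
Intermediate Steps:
G = -4332315
-965322 + G = -965322 - 4332315 = -5297637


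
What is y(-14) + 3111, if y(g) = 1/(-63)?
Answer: 195992/63 ≈ 3111.0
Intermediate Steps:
y(g) = -1/63
y(-14) + 3111 = -1/63 + 3111 = 195992/63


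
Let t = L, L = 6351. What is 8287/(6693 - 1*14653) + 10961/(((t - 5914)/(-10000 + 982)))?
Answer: -786820153499/3478520 ≈ -2.2619e+5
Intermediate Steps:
t = 6351
8287/(6693 - 1*14653) + 10961/(((t - 5914)/(-10000 + 982))) = 8287/(6693 - 1*14653) + 10961/(((6351 - 5914)/(-10000 + 982))) = 8287/(6693 - 14653) + 10961/((437/(-9018))) = 8287/(-7960) + 10961/((437*(-1/9018))) = 8287*(-1/7960) + 10961/(-437/9018) = -8287/7960 + 10961*(-9018/437) = -8287/7960 - 98846298/437 = -786820153499/3478520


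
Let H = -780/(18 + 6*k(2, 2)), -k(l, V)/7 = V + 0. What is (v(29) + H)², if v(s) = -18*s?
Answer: 31494544/121 ≈ 2.6029e+5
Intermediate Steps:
k(l, V) = -7*V (k(l, V) = -7*(V + 0) = -7*V)
H = 130/11 (H = -780/(18 + 6*(-7*2)) = -780/(18 + 6*(-14)) = -780/(18 - 84) = -780/(-66) = -780*(-1/66) = 130/11 ≈ 11.818)
(v(29) + H)² = (-18*29 + 130/11)² = (-522 + 130/11)² = (-5612/11)² = 31494544/121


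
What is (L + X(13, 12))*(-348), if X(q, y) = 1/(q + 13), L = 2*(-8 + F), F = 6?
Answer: 17922/13 ≈ 1378.6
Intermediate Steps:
L = -4 (L = 2*(-8 + 6) = 2*(-2) = -4)
X(q, y) = 1/(13 + q)
(L + X(13, 12))*(-348) = (-4 + 1/(13 + 13))*(-348) = (-4 + 1/26)*(-348) = -103/26*(-348) = 17922/13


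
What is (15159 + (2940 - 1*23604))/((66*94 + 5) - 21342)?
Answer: 5505/15133 ≈ 0.36377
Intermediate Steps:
(15159 + (2940 - 1*23604))/((66*94 + 5) - 21342) = (15159 + (2940 - 23604))/((6204 + 5) - 21342) = (15159 - 20664)/(6209 - 21342) = -5505/(-15133) = -5505*(-1/15133) = 5505/15133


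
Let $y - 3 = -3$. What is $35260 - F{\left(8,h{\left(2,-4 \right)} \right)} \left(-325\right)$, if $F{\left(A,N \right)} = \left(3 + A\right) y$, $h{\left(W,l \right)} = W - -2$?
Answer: $35260$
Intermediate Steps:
$y = 0$ ($y = 3 - 3 = 0$)
$h{\left(W,l \right)} = 2 + W$ ($h{\left(W,l \right)} = W + 2 = 2 + W$)
$F{\left(A,N \right)} = 0$ ($F{\left(A,N \right)} = \left(3 + A\right) 0 = 0$)
$35260 - F{\left(8,h{\left(2,-4 \right)} \right)} \left(-325\right) = 35260 - 0 \left(-325\right) = 35260 - 0 = 35260 + 0 = 35260$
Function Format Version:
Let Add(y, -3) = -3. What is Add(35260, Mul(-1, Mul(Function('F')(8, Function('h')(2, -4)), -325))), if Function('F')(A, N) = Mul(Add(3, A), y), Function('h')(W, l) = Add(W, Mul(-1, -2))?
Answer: 35260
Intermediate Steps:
y = 0 (y = Add(3, -3) = 0)
Function('h')(W, l) = Add(2, W) (Function('h')(W, l) = Add(W, 2) = Add(2, W))
Function('F')(A, N) = 0 (Function('F')(A, N) = Mul(Add(3, A), 0) = 0)
Add(35260, Mul(-1, Mul(Function('F')(8, Function('h')(2, -4)), -325))) = Add(35260, Mul(-1, Mul(0, -325))) = Add(35260, Mul(-1, 0)) = Add(35260, 0) = 35260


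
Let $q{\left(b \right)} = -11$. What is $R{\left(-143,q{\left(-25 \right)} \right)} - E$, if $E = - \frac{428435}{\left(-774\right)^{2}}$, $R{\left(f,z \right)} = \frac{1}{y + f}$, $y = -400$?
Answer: $\frac{77347043}{108432756} \approx 0.71332$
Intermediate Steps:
$R{\left(f,z \right)} = \frac{1}{-400 + f}$
$E = - \frac{428435}{599076} \approx -0.71516$
$R{\left(-143,q{\left(-25 \right)} \right)} - E = \frac{1}{-400 - 143} - - \frac{428435}{599076} = \frac{1}{-543} + \frac{428435}{599076} = - \frac{1}{543} + \frac{428435}{599076} = \frac{77347043}{108432756}$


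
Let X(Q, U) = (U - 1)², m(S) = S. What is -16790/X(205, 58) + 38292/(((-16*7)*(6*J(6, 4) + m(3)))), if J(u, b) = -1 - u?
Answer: 4255999/1182636 ≈ 3.5987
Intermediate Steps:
X(Q, U) = (-1 + U)²
-16790/X(205, 58) + 38292/(((-16*7)*(6*J(6, 4) + m(3)))) = -16790/(-1 + 58)² + 38292/(((-16*7)*(6*(-1 - 1*6) + 3))) = -16790/(57²) + 38292/((-112*(6*(-1 - 6) + 3))) = -16790/3249 + 38292/((-112*(6*(-7) + 3))) = -16790*1/3249 + 38292/((-112*(-42 + 3))) = -16790/3249 + 38292/((-112*(-39))) = -16790/3249 + 38292/4368 = -16790/3249 + 38292*(1/4368) = -16790/3249 + 3191/364 = 4255999/1182636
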